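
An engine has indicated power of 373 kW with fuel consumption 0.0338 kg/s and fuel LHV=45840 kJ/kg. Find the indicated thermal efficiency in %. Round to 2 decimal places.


eta_ith = (IP / (mf * LHV)) * 100
Denominator = 0.0338 * 45840 = 1549.3920 kW
eta_ith = (373 / 1549.3920) * 100 = 24.07%


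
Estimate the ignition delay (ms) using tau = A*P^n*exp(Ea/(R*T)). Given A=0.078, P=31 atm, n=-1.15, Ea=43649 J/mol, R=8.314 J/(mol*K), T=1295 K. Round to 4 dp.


tau = A * P^n * exp(Ea/(R*T))
P^n = 31^(-1.15) = 0.01927232
Ea/(R*T) = 43649/(8.314*1295) = 4.054100
exp(Ea/(R*T)) = 57.633298
tau = 0.078 * 0.01927232 * 57.633298 = 0.0866 ms


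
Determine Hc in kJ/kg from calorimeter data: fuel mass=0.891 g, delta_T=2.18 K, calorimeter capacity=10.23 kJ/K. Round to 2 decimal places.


Hc = C_cal * delta_T / m_fuel
Q_released = 10.23 * 2.18 = 22.3014 kJ
m_fuel = 0.891 g = 0.891/1000 kg = 0.000891 kg
Hc = 22.3014 / 0.000891 = 25029.63 kJ/kg


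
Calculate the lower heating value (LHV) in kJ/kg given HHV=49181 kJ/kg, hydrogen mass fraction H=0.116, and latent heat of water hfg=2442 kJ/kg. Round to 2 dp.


LHV = HHV - hfg * 9 * H
Water correction = 2442 * 9 * 0.116 = 2549.448 kJ/kg
LHV = 49181 - 2549.448 = 46631.55 kJ/kg


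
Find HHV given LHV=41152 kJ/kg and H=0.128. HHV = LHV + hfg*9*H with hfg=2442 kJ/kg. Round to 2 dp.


HHV = LHV + hfg * 9 * H
Water addition = 2442 * 9 * 0.128 = 2813.184 kJ/kg
HHV = 41152 + 2813.184 = 43965.18 kJ/kg


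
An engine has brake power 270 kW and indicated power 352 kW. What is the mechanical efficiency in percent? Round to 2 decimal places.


eta_mech = (BP / IP) * 100
Ratio = 270 / 352 = 0.7670
eta_mech = 0.7670 * 100 = 76.70%


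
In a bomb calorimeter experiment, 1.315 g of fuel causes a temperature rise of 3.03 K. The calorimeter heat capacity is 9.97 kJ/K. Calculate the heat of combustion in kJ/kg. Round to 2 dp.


Hc = C_cal * delta_T / m_fuel
Q_released = 9.97 * 3.03 = 30.2091 kJ
m_fuel = 1.315 g = 1.315/1000 kg = 0.001315 kg
Hc = 30.2091 / 0.001315 = 22972.70 kJ/kg


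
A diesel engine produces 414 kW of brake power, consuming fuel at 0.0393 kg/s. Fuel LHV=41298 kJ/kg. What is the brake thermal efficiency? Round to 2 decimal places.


eta_BTE = (BP / (mf * LHV)) * 100
Denominator = 0.0393 * 41298 = 1623.0114 kW
eta_BTE = (414 / 1623.0114) * 100 = 25.51%


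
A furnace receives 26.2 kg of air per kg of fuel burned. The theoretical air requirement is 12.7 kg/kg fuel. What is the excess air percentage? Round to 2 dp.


Excess air = actual - stoichiometric = 26.2 - 12.7 = 13.50 kg/kg fuel
Excess air % = (excess / stoich) * 100 = (13.50 / 12.7) * 100 = 106.30%


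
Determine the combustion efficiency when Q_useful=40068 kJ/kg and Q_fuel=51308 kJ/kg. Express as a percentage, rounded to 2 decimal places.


Efficiency = (Q_useful / Q_fuel) * 100
Efficiency = (40068 / 51308) * 100
Efficiency = 0.7809 * 100 = 78.09%


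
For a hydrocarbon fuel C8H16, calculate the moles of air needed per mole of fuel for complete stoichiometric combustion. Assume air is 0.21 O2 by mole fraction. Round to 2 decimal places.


Balanced combustion: C8H16 + 12 O2 -> 8 CO2 + 8 H2O
O2 needed = C + H/4 = 8 + 16/4 = 12.00 moles
Air moles = O2 / 0.21 = 12.00 / 0.21 = 57.14 moles air


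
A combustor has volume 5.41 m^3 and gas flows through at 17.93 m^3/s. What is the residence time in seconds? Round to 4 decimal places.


tau = V / Q_flow
tau = 5.41 / 17.93 = 0.3017 s


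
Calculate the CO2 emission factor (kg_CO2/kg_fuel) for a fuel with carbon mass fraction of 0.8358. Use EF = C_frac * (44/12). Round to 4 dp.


EF = C_frac * (M_CO2 / M_C)
EF = 0.8358 * (44/12)
EF = 0.8358 * 3.666667 = 3.0646 kg_CO2/kg_fuel


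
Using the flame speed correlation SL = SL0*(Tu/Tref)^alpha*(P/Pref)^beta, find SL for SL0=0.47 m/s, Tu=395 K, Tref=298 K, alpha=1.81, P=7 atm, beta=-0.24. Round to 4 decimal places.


SL = SL0 * (Tu/Tref)^alpha * (P/Pref)^beta
T ratio = 395/298 = 1.32550336
(T ratio)^alpha = 1.32550336^1.81 = 1.665365
(P/Pref)^beta = 7^(-0.24) = 0.626869
SL = 0.47 * 1.665365 * 0.626869 = 0.4907 m/s


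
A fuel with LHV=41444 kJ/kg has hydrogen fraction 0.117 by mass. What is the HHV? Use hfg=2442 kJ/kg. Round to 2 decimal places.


HHV = LHV + hfg * 9 * H
Water addition = 2442 * 9 * 0.117 = 2571.426 kJ/kg
HHV = 41444 + 2571.426 = 44015.43 kJ/kg


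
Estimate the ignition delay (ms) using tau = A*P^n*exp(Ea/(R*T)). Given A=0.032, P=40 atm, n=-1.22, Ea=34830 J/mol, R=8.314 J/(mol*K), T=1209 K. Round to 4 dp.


tau = A * P^n * exp(Ea/(R*T))
P^n = 40^(-1.22) = 0.01110419
Ea/(R*T) = 34830/(8.314*1209) = 3.465111
exp(Ea/(R*T)) = 31.980010
tau = 0.032 * 0.01110419 * 31.980010 = 0.0114 ms


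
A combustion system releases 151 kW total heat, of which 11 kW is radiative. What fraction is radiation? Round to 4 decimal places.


f_rad = Q_rad / Q_total
f_rad = 11 / 151 = 0.0728


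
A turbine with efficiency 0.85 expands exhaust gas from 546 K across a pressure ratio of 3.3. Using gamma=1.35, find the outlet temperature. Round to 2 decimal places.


T_out = T_in * (1 - eta * (1 - PR^(-(gamma-1)/gamma)))
Exponent = -(1.35-1)/1.35 = -0.25925926
PR^exp = 3.3^(-0.25925926) = 0.73378775
Factor = 1 - 0.85*(1 - 0.73378775) = 0.77371959
T_out = 546 * 0.77371959 = 422.45 K


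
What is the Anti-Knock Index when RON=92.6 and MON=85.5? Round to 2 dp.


AKI = (RON + MON) / 2
AKI = (92.6 + 85.5) / 2
AKI = 178.1 / 2 = 89.05


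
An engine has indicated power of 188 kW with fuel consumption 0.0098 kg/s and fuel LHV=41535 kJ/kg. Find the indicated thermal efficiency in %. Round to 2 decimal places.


eta_ith = (IP / (mf * LHV)) * 100
Denominator = 0.0098 * 41535 = 407.0430 kW
eta_ith = (188 / 407.0430) * 100 = 46.19%


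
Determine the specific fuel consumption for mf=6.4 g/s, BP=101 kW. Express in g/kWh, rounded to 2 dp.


SFC = (mf / BP) * 3600
Rate = 6.4 / 101 = 0.063366 g/(s*kW)
SFC = 0.063366 * 3600 = 228.12 g/kWh


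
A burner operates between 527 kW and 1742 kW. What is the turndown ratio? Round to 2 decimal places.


TDR = Q_max / Q_min
TDR = 1742 / 527 = 3.31


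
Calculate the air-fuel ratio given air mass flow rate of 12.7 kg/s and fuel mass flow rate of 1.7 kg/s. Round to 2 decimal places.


AFR = m_air / m_fuel
AFR = 12.7 / 1.7 = 7.47


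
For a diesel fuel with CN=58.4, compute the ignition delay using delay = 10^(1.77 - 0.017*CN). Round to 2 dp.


delay = 10^(1.77 - 0.017*CN)
Exponent = 1.77 - 0.017*58.4 = 0.7772
delay = 10^0.7772 = 5.99 ms


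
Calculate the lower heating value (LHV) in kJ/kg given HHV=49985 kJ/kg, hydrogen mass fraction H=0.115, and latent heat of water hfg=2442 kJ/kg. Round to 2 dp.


LHV = HHV - hfg * 9 * H
Water correction = 2442 * 9 * 0.115 = 2527.470 kJ/kg
LHV = 49985 - 2527.470 = 47457.53 kJ/kg


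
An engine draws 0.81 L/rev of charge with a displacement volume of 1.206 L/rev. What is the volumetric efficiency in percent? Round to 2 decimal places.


eta_v = (V_actual / V_disp) * 100
Ratio = 0.81 / 1.206 = 0.6716
eta_v = 0.6716 * 100 = 67.16%


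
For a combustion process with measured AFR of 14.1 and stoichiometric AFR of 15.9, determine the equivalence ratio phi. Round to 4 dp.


phi = AFR_stoich / AFR_actual
phi = 15.9 / 14.1 = 1.1277


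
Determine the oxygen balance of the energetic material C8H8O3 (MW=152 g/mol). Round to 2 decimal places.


OB = -1600 * (2C + H/2 - O) / MW
Inner = 2*8 + 8/2 - 3 = 17.00
OB = -1600 * 17.00 / 152 = -178.95%


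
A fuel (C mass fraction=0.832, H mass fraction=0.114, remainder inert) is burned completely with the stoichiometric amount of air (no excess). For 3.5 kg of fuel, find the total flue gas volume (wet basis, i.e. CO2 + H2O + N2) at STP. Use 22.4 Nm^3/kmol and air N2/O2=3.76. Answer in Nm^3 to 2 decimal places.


Per kg fuel: CO2 = (C/12 kmol)*22.4 = (0.832/12)*22.4 = 1.55307 Nm^3
Per kg fuel: H2O = (H/2 kmol)*22.4 = (0.114/2)*22.4 = 1.27680 Nm^3
O2 needed per kg fuel = C/12 + H/4 = 0.832/12 + 0.114/4 = 0.09783333 kmol
Per kg fuel: N2 = O2*3.76*22.4 = 0.09783333*3.76*22.4 = 8.23991 Nm^3
Total per kg = 1.55307 + 1.27680 + 8.23991 = 11.06978 Nm^3
Total = 11.06978 * 3.5 = 38.74 Nm^3


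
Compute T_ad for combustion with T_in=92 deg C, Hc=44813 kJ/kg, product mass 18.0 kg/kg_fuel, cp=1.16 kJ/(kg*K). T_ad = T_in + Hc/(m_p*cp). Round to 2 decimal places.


T_ad = T_in + Hc / (m_p * cp)
Denominator = 18.0 * 1.16 = 20.8800
Temperature rise = 44813 / 20.8800 = 2146.22 K
T_ad = 92 + 2146.22 = 2238.22 deg C


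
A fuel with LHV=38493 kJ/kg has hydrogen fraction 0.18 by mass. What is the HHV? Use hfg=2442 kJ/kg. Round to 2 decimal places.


HHV = LHV + hfg * 9 * H
Water addition = 2442 * 9 * 0.18 = 3956.040 kJ/kg
HHV = 38493 + 3956.040 = 42449.04 kJ/kg


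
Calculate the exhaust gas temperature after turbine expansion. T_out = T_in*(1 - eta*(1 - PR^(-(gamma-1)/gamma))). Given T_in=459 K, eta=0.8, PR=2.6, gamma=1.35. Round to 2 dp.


T_out = T_in * (1 - eta * (1 - PR^(-(gamma-1)/gamma)))
Exponent = -(1.35-1)/1.35 = -0.25925926
PR^exp = 2.6^(-0.25925926) = 0.78057442
Factor = 1 - 0.8*(1 - 0.78057442) = 0.82445954
T_out = 459 * 0.82445954 = 378.43 K


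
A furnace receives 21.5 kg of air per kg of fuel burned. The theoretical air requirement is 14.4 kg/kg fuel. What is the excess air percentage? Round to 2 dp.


Excess air = actual - stoichiometric = 21.5 - 14.4 = 7.10 kg/kg fuel
Excess air % = (excess / stoich) * 100 = (7.10 / 14.4) * 100 = 49.31%


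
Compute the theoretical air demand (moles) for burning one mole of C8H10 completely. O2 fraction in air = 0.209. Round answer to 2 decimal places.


Balanced combustion: C8H10 + 10.5 O2 -> 8 CO2 + 5 H2O
O2 needed = C + H/4 = 8 + 10/4 = 10.50 moles
Air moles = O2 / 0.209 = 10.50 / 0.209 = 50.24 moles air


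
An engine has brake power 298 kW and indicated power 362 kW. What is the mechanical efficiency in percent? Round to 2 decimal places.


eta_mech = (BP / IP) * 100
Ratio = 298 / 362 = 0.8232
eta_mech = 0.8232 * 100 = 82.32%


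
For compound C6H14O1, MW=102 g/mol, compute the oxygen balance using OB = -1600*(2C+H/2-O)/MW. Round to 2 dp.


OB = -1600 * (2C + H/2 - O) / MW
Inner = 2*6 + 14/2 - 1 = 18.00
OB = -1600 * 18.00 / 102 = -282.35%


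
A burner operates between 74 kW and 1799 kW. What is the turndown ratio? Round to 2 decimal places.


TDR = Q_max / Q_min
TDR = 1799 / 74 = 24.31


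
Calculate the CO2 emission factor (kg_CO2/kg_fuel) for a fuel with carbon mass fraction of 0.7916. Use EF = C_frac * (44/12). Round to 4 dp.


EF = C_frac * (M_CO2 / M_C)
EF = 0.7916 * (44/12)
EF = 0.7916 * 3.666667 = 2.9025 kg_CO2/kg_fuel


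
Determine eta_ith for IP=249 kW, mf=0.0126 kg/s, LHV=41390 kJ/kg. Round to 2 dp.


eta_ith = (IP / (mf * LHV)) * 100
Denominator = 0.0126 * 41390 = 521.5140 kW
eta_ith = (249 / 521.5140) * 100 = 47.75%


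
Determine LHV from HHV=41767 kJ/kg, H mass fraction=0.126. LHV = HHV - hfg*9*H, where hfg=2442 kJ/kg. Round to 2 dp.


LHV = HHV - hfg * 9 * H
Water correction = 2442 * 9 * 0.126 = 2769.228 kJ/kg
LHV = 41767 - 2769.228 = 38997.77 kJ/kg


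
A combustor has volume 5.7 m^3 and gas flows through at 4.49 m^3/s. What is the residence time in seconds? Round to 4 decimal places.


tau = V / Q_flow
tau = 5.7 / 4.49 = 1.2695 s


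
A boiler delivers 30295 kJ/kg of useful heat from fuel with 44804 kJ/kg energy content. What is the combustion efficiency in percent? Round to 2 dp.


Efficiency = (Q_useful / Q_fuel) * 100
Efficiency = (30295 / 44804) * 100
Efficiency = 0.6762 * 100 = 67.62%


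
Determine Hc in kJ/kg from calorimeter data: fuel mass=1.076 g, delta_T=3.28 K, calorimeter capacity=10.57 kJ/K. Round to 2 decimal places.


Hc = C_cal * delta_T / m_fuel
Q_released = 10.57 * 3.28 = 34.6696 kJ
m_fuel = 1.076 g = 1.076/1000 kg = 0.001076 kg
Hc = 34.6696 / 0.001076 = 32220.82 kJ/kg


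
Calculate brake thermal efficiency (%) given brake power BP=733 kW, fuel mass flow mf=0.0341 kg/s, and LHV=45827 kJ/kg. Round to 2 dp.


eta_BTE = (BP / (mf * LHV)) * 100
Denominator = 0.0341 * 45827 = 1562.7007 kW
eta_BTE = (733 / 1562.7007) * 100 = 46.91%


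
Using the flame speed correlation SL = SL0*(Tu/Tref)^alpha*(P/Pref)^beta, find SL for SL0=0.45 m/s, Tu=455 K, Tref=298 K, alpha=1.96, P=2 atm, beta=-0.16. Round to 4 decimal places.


SL = SL0 * (Tu/Tref)^alpha * (P/Pref)^beta
T ratio = 455/298 = 1.52684564
(T ratio)^alpha = 1.52684564^1.96 = 2.292126
(P/Pref)^beta = 2^(-0.16) = 0.895025
SL = 0.45 * 2.292126 * 0.895025 = 0.9232 m/s


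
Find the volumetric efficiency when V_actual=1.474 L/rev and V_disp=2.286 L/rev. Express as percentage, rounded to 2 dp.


eta_v = (V_actual / V_disp) * 100
Ratio = 1.474 / 2.286 = 0.6448
eta_v = 0.6448 * 100 = 64.48%


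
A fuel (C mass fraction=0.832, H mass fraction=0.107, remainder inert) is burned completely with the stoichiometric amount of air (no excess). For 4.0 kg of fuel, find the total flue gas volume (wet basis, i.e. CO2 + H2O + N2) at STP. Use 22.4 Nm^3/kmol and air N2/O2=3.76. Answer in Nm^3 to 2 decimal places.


Per kg fuel: CO2 = (C/12 kmol)*22.4 = (0.832/12)*22.4 = 1.55307 Nm^3
Per kg fuel: H2O = (H/2 kmol)*22.4 = (0.107/2)*22.4 = 1.19840 Nm^3
O2 needed per kg fuel = C/12 + H/4 = 0.832/12 + 0.107/4 = 0.09608333 kmol
Per kg fuel: N2 = O2*3.76*22.4 = 0.09608333*3.76*22.4 = 8.09252 Nm^3
Total per kg = 1.55307 + 1.19840 + 8.09252 = 10.84399 Nm^3
Total = 10.84399 * 4.0 = 43.38 Nm^3


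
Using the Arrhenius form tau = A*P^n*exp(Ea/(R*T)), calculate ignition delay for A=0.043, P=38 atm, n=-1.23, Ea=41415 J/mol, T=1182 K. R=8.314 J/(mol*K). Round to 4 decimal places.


tau = A * P^n * exp(Ea/(R*T))
P^n = 38^(-1.23) = 0.01139898
Ea/(R*T) = 41415/(8.314*1182) = 4.214346
exp(Ea/(R*T)) = 67.649896
tau = 0.043 * 0.01139898 * 67.649896 = 0.0332 ms


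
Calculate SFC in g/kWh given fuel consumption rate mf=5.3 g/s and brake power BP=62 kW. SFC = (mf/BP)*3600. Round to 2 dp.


SFC = (mf / BP) * 3600
Rate = 5.3 / 62 = 0.085484 g/(s*kW)
SFC = 0.085484 * 3600 = 307.74 g/kWh


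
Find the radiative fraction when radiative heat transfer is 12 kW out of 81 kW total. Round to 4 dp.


f_rad = Q_rad / Q_total
f_rad = 12 / 81 = 0.1481


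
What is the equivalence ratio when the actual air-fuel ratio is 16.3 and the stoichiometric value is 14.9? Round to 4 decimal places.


phi = AFR_stoich / AFR_actual
phi = 14.9 / 16.3 = 0.9141


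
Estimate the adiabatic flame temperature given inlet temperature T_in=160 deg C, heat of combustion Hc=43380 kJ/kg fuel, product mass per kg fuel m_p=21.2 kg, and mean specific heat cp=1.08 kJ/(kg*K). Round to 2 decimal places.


T_ad = T_in + Hc / (m_p * cp)
Denominator = 21.2 * 1.08 = 22.8960
Temperature rise = 43380 / 22.8960 = 1894.65 K
T_ad = 160 + 1894.65 = 2054.65 deg C


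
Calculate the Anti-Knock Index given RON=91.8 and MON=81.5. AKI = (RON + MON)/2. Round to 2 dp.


AKI = (RON + MON) / 2
AKI = (91.8 + 81.5) / 2
AKI = 173.3 / 2 = 86.65


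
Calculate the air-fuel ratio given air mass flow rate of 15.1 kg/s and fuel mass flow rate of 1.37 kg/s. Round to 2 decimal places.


AFR = m_air / m_fuel
AFR = 15.1 / 1.37 = 11.02


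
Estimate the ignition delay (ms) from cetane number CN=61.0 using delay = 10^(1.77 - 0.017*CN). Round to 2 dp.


delay = 10^(1.77 - 0.017*CN)
Exponent = 1.77 - 0.017*61.0 = 0.7330
delay = 10^0.7330 = 5.41 ms


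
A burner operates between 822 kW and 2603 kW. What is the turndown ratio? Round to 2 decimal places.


TDR = Q_max / Q_min
TDR = 2603 / 822 = 3.17


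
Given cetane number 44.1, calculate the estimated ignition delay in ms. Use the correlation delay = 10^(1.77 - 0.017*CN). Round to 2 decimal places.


delay = 10^(1.77 - 0.017*CN)
Exponent = 1.77 - 0.017*44.1 = 1.0203
delay = 10^1.0203 = 10.48 ms


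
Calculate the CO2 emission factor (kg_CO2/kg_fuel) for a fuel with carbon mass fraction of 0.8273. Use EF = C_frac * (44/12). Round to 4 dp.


EF = C_frac * (M_CO2 / M_C)
EF = 0.8273 * (44/12)
EF = 0.8273 * 3.666667 = 3.0334 kg_CO2/kg_fuel


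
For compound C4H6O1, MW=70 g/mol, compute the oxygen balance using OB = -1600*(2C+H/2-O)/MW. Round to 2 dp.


OB = -1600 * (2C + H/2 - O) / MW
Inner = 2*4 + 6/2 - 1 = 10.00
OB = -1600 * 10.00 / 70 = -228.57%


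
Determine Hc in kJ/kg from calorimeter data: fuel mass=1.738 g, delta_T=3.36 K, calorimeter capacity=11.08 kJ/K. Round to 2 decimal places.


Hc = C_cal * delta_T / m_fuel
Q_released = 11.08 * 3.36 = 37.2288 kJ
m_fuel = 1.738 g = 1.738/1000 kg = 0.001738 kg
Hc = 37.2288 / 0.001738 = 21420.48 kJ/kg


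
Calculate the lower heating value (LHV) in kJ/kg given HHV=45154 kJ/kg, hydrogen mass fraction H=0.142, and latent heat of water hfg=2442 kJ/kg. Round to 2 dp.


LHV = HHV - hfg * 9 * H
Water correction = 2442 * 9 * 0.142 = 3120.876 kJ/kg
LHV = 45154 - 3120.876 = 42033.12 kJ/kg


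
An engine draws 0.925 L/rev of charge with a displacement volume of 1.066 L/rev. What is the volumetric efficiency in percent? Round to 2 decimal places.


eta_v = (V_actual / V_disp) * 100
Ratio = 0.925 / 1.066 = 0.8677
eta_v = 0.8677 * 100 = 86.77%


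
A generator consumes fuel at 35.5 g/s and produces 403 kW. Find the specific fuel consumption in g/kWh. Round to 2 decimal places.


SFC = (mf / BP) * 3600
Rate = 35.5 / 403 = 0.088089 g/(s*kW)
SFC = 0.088089 * 3600 = 317.12 g/kWh


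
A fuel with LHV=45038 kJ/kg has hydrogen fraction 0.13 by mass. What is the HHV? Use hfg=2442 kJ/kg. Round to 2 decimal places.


HHV = LHV + hfg * 9 * H
Water addition = 2442 * 9 * 0.13 = 2857.140 kJ/kg
HHV = 45038 + 2857.140 = 47895.14 kJ/kg


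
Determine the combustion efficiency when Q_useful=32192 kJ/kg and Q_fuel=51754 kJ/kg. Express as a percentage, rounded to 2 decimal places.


Efficiency = (Q_useful / Q_fuel) * 100
Efficiency = (32192 / 51754) * 100
Efficiency = 0.6220 * 100 = 62.20%


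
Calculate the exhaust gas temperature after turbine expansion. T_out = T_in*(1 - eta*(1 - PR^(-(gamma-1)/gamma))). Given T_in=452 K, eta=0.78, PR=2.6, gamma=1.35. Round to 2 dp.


T_out = T_in * (1 - eta * (1 - PR^(-(gamma-1)/gamma)))
Exponent = -(1.35-1)/1.35 = -0.25925926
PR^exp = 2.6^(-0.25925926) = 0.78057442
Factor = 1 - 0.78*(1 - 0.78057442) = 0.82884805
T_out = 452 * 0.82884805 = 374.64 K


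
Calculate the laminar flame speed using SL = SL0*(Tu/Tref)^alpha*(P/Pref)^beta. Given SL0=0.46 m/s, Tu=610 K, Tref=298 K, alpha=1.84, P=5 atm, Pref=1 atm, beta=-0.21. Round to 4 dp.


SL = SL0 * (Tu/Tref)^alpha * (P/Pref)^beta
T ratio = 610/298 = 2.04697987
(T ratio)^alpha = 2.04697987^1.84 = 3.736362
(P/Pref)^beta = 5^(-0.21) = 0.713208
SL = 0.46 * 3.736362 * 0.713208 = 1.2258 m/s


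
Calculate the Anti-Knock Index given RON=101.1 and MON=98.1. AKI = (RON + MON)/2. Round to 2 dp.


AKI = (RON + MON) / 2
AKI = (101.1 + 98.1) / 2
AKI = 199.2 / 2 = 99.60


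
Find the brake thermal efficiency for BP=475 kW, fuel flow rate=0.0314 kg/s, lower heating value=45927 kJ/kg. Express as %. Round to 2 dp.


eta_BTE = (BP / (mf * LHV)) * 100
Denominator = 0.0314 * 45927 = 1442.1078 kW
eta_BTE = (475 / 1442.1078) * 100 = 32.94%


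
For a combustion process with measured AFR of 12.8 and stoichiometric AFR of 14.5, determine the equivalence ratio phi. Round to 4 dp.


phi = AFR_stoich / AFR_actual
phi = 14.5 / 12.8 = 1.1328


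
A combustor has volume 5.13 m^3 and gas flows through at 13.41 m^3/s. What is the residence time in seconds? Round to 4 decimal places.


tau = V / Q_flow
tau = 5.13 / 13.41 = 0.3826 s


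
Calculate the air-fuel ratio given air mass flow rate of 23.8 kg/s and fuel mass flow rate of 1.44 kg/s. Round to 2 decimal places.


AFR = m_air / m_fuel
AFR = 23.8 / 1.44 = 16.53


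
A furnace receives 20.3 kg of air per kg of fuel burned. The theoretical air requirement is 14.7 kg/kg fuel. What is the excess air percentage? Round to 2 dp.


Excess air = actual - stoichiometric = 20.3 - 14.7 = 5.60 kg/kg fuel
Excess air % = (excess / stoich) * 100 = (5.60 / 14.7) * 100 = 38.10%


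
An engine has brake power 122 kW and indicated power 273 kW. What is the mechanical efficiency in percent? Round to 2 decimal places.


eta_mech = (BP / IP) * 100
Ratio = 122 / 273 = 0.4469
eta_mech = 0.4469 * 100 = 44.69%


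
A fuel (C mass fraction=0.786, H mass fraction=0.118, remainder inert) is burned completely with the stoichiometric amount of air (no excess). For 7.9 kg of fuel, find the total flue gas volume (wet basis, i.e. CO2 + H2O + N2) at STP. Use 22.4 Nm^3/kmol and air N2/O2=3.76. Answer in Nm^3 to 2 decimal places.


Per kg fuel: CO2 = (C/12 kmol)*22.4 = (0.786/12)*22.4 = 1.46720 Nm^3
Per kg fuel: H2O = (H/2 kmol)*22.4 = (0.118/2)*22.4 = 1.32160 Nm^3
O2 needed per kg fuel = C/12 + H/4 = 0.786/12 + 0.118/4 = 0.09500000 kmol
Per kg fuel: N2 = O2*3.76*22.4 = 0.09500000*3.76*22.4 = 8.00128 Nm^3
Total per kg = 1.46720 + 1.32160 + 8.00128 = 10.79008 Nm^3
Total = 10.79008 * 7.9 = 85.24 Nm^3


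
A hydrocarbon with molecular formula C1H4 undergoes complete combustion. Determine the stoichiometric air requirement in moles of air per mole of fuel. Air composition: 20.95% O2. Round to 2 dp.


Balanced combustion: C1H4 + 2 O2 -> 1 CO2 + 2 H2O
O2 needed = C + H/4 = 1 + 4/4 = 2.00 moles
Air moles = O2 / 0.2095 = 2.00 / 0.2095 = 9.55 moles air


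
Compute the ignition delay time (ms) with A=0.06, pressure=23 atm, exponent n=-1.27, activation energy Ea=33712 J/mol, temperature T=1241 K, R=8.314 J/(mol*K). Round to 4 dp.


tau = A * P^n * exp(Ea/(R*T))
P^n = 23^(-1.27) = 0.01864686
Ea/(R*T) = 33712/(8.314*1241) = 3.267403
exp(Ea/(R*T)) = 26.243100
tau = 0.06 * 0.01864686 * 26.243100 = 0.0294 ms


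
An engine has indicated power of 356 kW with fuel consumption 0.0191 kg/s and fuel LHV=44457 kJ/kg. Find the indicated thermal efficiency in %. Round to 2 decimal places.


eta_ith = (IP / (mf * LHV)) * 100
Denominator = 0.0191 * 44457 = 849.1287 kW
eta_ith = (356 / 849.1287) * 100 = 41.93%


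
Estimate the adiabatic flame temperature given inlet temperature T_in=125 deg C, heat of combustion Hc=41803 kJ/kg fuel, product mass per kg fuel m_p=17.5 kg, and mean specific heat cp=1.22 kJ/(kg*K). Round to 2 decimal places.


T_ad = T_in + Hc / (m_p * cp)
Denominator = 17.5 * 1.22 = 21.3500
Temperature rise = 41803 / 21.3500 = 1957.99 K
T_ad = 125 + 1957.99 = 2082.99 deg C


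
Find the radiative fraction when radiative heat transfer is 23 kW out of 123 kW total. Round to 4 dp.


f_rad = Q_rad / Q_total
f_rad = 23 / 123 = 0.1870


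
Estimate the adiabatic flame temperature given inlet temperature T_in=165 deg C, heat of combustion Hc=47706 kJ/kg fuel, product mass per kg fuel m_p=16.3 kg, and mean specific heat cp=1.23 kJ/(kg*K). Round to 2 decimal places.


T_ad = T_in + Hc / (m_p * cp)
Denominator = 16.3 * 1.23 = 20.0490
Temperature rise = 47706 / 20.0490 = 2379.47 K
T_ad = 165 + 2379.47 = 2544.47 deg C


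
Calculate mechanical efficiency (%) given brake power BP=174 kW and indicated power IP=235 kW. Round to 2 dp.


eta_mech = (BP / IP) * 100
Ratio = 174 / 235 = 0.7404
eta_mech = 0.7404 * 100 = 74.04%


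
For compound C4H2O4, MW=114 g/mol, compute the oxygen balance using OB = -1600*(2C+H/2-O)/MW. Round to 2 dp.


OB = -1600 * (2C + H/2 - O) / MW
Inner = 2*4 + 2/2 - 4 = 5.00
OB = -1600 * 5.00 / 114 = -70.18%


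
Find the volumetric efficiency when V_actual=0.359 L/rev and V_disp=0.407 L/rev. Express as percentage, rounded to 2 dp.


eta_v = (V_actual / V_disp) * 100
Ratio = 0.359 / 0.407 = 0.8821
eta_v = 0.8821 * 100 = 88.21%


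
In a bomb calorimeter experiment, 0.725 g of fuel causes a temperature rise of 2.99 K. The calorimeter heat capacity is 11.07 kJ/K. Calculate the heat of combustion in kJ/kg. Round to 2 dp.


Hc = C_cal * delta_T / m_fuel
Q_released = 11.07 * 2.99 = 33.0993 kJ
m_fuel = 0.725 g = 0.725/1000 kg = 0.000725 kg
Hc = 33.0993 / 0.000725 = 45654.21 kJ/kg


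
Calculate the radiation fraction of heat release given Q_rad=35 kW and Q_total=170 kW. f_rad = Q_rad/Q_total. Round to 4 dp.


f_rad = Q_rad / Q_total
f_rad = 35 / 170 = 0.2059


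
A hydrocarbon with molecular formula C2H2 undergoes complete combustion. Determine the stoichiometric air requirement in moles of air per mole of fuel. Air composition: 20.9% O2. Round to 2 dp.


Balanced combustion: C2H2 + 2.5 O2 -> 2 CO2 + 1 H2O
O2 needed = C + H/4 = 2 + 2/4 = 2.50 moles
Air moles = O2 / 0.209 = 2.50 / 0.209 = 11.96 moles air


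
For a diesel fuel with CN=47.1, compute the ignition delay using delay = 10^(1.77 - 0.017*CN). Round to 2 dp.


delay = 10^(1.77 - 0.017*CN)
Exponent = 1.77 - 0.017*47.1 = 0.9693
delay = 10^0.9693 = 9.32 ms


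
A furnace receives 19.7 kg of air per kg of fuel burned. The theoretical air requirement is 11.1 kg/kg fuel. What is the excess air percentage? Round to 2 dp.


Excess air = actual - stoichiometric = 19.7 - 11.1 = 8.60 kg/kg fuel
Excess air % = (excess / stoich) * 100 = (8.60 / 11.1) * 100 = 77.48%


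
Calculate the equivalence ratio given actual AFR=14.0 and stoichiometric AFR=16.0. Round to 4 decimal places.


phi = AFR_stoich / AFR_actual
phi = 16.0 / 14.0 = 1.1429


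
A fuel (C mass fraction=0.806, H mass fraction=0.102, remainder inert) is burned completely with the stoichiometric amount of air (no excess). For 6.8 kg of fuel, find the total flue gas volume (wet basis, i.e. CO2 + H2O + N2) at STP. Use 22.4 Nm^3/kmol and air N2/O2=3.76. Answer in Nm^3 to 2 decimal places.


Per kg fuel: CO2 = (C/12 kmol)*22.4 = (0.806/12)*22.4 = 1.50453 Nm^3
Per kg fuel: H2O = (H/2 kmol)*22.4 = (0.102/2)*22.4 = 1.14240 Nm^3
O2 needed per kg fuel = C/12 + H/4 = 0.806/12 + 0.102/4 = 0.09266667 kmol
Per kg fuel: N2 = O2*3.76*22.4 = 0.09266667*3.76*22.4 = 7.80476 Nm^3
Total per kg = 1.50453 + 1.14240 + 7.80476 = 10.45169 Nm^3
Total = 10.45169 * 6.8 = 71.07 Nm^3


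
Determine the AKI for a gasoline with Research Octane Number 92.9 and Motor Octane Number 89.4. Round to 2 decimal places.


AKI = (RON + MON) / 2
AKI = (92.9 + 89.4) / 2
AKI = 182.3 / 2 = 91.15


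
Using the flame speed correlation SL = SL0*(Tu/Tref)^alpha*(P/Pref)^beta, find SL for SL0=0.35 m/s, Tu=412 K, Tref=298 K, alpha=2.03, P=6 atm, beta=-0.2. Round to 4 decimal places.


SL = SL0 * (Tu/Tref)^alpha * (P/Pref)^beta
T ratio = 412/298 = 1.38255034
(T ratio)^alpha = 1.38255034^2.03 = 1.930111
(P/Pref)^beta = 6^(-0.2) = 0.698827
SL = 0.35 * 1.930111 * 0.698827 = 0.4721 m/s


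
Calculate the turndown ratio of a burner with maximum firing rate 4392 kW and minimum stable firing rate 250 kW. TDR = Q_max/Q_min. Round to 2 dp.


TDR = Q_max / Q_min
TDR = 4392 / 250 = 17.57


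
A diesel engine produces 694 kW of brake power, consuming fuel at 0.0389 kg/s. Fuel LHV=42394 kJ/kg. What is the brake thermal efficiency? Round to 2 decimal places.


eta_BTE = (BP / (mf * LHV)) * 100
Denominator = 0.0389 * 42394 = 1649.1266 kW
eta_BTE = (694 / 1649.1266) * 100 = 42.08%


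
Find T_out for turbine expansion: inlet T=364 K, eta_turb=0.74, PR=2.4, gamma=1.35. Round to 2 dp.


T_out = T_in * (1 - eta * (1 - PR^(-(gamma-1)/gamma)))
Exponent = -(1.35-1)/1.35 = -0.25925926
PR^exp = 2.4^(-0.25925926) = 0.79694200
Factor = 1 - 0.74*(1 - 0.79694200) = 0.84973708
T_out = 364 * 0.84973708 = 309.30 K


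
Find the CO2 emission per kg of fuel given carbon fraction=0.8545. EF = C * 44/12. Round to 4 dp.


EF = C_frac * (M_CO2 / M_C)
EF = 0.8545 * (44/12)
EF = 0.8545 * 3.666667 = 3.1332 kg_CO2/kg_fuel


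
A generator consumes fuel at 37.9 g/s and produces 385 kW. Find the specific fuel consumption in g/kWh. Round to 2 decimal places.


SFC = (mf / BP) * 3600
Rate = 37.9 / 385 = 0.098442 g/(s*kW)
SFC = 0.098442 * 3600 = 354.39 g/kWh


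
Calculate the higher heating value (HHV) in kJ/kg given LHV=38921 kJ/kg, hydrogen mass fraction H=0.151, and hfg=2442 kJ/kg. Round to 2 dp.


HHV = LHV + hfg * 9 * H
Water addition = 2442 * 9 * 0.151 = 3318.678 kJ/kg
HHV = 38921 + 3318.678 = 42239.68 kJ/kg


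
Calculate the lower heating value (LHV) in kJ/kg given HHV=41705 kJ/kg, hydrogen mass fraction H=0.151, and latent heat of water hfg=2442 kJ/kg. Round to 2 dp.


LHV = HHV - hfg * 9 * H
Water correction = 2442 * 9 * 0.151 = 3318.678 kJ/kg
LHV = 41705 - 3318.678 = 38386.32 kJ/kg


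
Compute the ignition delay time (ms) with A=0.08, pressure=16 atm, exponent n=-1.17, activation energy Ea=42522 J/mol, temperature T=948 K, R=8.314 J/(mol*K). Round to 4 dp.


tau = A * P^n * exp(Ea/(R*T))
P^n = 16^(-1.17) = 0.03901033
Ea/(R*T) = 42522/(8.314*948) = 5.395048
exp(Ea/(R*T)) = 220.312757
tau = 0.08 * 0.03901033 * 220.312757 = 0.6876 ms


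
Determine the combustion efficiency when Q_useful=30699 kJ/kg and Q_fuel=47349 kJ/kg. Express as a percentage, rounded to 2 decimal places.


Efficiency = (Q_useful / Q_fuel) * 100
Efficiency = (30699 / 47349) * 100
Efficiency = 0.6484 * 100 = 64.84%


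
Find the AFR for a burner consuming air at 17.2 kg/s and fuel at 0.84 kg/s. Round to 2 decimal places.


AFR = m_air / m_fuel
AFR = 17.2 / 0.84 = 20.48


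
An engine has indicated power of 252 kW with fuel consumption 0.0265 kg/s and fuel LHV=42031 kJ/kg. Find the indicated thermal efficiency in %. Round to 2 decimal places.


eta_ith = (IP / (mf * LHV)) * 100
Denominator = 0.0265 * 42031 = 1113.8215 kW
eta_ith = (252 / 1113.8215) * 100 = 22.62%


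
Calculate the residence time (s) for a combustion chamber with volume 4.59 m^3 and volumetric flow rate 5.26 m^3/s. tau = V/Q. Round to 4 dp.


tau = V / Q_flow
tau = 4.59 / 5.26 = 0.8726 s


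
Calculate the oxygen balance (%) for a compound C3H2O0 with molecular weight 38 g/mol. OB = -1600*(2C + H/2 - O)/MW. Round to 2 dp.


OB = -1600 * (2C + H/2 - O) / MW
Inner = 2*3 + 2/2 - 0 = 7.00
OB = -1600 * 7.00 / 38 = -294.74%


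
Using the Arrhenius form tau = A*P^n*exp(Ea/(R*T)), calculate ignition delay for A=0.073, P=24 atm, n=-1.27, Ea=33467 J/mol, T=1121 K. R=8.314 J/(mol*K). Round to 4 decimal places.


tau = A * P^n * exp(Ea/(R*T))
P^n = 24^(-1.27) = 0.01766574
Ea/(R*T) = 33467/(8.314*1121) = 3.590882
exp(Ea/(R*T)) = 36.266054
tau = 0.073 * 0.01766574 * 36.266054 = 0.0468 ms


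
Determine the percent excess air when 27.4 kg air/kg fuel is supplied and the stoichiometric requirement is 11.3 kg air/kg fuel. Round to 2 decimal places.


Excess air = actual - stoichiometric = 27.4 - 11.3 = 16.10 kg/kg fuel
Excess air % = (excess / stoich) * 100 = (16.10 / 11.3) * 100 = 142.48%


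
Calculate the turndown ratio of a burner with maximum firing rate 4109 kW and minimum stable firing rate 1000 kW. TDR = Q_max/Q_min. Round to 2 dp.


TDR = Q_max / Q_min
TDR = 4109 / 1000 = 4.11


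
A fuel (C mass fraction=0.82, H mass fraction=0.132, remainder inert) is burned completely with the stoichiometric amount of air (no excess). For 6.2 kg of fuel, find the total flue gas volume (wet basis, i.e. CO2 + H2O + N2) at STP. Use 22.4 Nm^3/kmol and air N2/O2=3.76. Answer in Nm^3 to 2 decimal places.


Per kg fuel: CO2 = (C/12 kmol)*22.4 = (0.82/12)*22.4 = 1.53067 Nm^3
Per kg fuel: H2O = (H/2 kmol)*22.4 = (0.132/2)*22.4 = 1.47840 Nm^3
O2 needed per kg fuel = C/12 + H/4 = 0.82/12 + 0.132/4 = 0.10133333 kmol
Per kg fuel: N2 = O2*3.76*22.4 = 0.10133333*3.76*22.4 = 8.53470 Nm^3
Total per kg = 1.53067 + 1.47840 + 8.53470 = 11.54377 Nm^3
Total = 11.54377 * 6.2 = 71.57 Nm^3


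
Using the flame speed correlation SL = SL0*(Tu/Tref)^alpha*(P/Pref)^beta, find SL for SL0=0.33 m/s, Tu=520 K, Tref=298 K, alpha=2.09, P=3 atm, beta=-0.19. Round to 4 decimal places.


SL = SL0 * (Tu/Tref)^alpha * (P/Pref)^beta
T ratio = 520/298 = 1.74496644
(T ratio)^alpha = 1.74496644^2.09 = 3.201364
(P/Pref)^beta = 3^(-0.19) = 0.811609
SL = 0.33 * 3.201364 * 0.811609 = 0.8574 m/s


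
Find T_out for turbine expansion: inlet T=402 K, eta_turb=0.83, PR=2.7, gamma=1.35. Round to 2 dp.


T_out = T_in * (1 - eta * (1 - PR^(-(gamma-1)/gamma)))
Exponent = -(1.35-1)/1.35 = -0.25925926
PR^exp = 2.7^(-0.25925926) = 0.77297411
Factor = 1 - 0.83*(1 - 0.77297411) = 0.81156851
T_out = 402 * 0.81156851 = 326.25 K


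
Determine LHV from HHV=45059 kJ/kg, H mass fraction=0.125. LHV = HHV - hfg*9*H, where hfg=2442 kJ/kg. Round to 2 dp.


LHV = HHV - hfg * 9 * H
Water correction = 2442 * 9 * 0.125 = 2747.250 kJ/kg
LHV = 45059 - 2747.250 = 42311.75 kJ/kg


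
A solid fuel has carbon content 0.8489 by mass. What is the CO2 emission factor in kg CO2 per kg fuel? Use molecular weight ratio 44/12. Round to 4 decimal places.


EF = C_frac * (M_CO2 / M_C)
EF = 0.8489 * (44/12)
EF = 0.8489 * 3.666667 = 3.1126 kg_CO2/kg_fuel


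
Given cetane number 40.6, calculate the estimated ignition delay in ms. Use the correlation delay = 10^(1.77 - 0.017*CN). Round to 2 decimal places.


delay = 10^(1.77 - 0.017*CN)
Exponent = 1.77 - 0.017*40.6 = 1.0798
delay = 10^1.0798 = 12.02 ms


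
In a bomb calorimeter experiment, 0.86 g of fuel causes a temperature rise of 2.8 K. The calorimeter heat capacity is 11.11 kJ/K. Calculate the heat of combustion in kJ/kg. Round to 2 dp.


Hc = C_cal * delta_T / m_fuel
Q_released = 11.11 * 2.8 = 31.1080 kJ
m_fuel = 0.86 g = 0.86/1000 kg = 0.000860 kg
Hc = 31.1080 / 0.000860 = 36172.09 kJ/kg


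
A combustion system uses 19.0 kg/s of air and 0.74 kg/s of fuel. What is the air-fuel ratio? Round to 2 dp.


AFR = m_air / m_fuel
AFR = 19.0 / 0.74 = 25.68


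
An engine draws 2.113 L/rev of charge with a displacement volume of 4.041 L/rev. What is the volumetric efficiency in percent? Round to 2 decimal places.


eta_v = (V_actual / V_disp) * 100
Ratio = 2.113 / 4.041 = 0.5229
eta_v = 0.5229 * 100 = 52.29%


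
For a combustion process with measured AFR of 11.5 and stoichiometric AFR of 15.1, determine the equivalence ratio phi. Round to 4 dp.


phi = AFR_stoich / AFR_actual
phi = 15.1 / 11.5 = 1.3130


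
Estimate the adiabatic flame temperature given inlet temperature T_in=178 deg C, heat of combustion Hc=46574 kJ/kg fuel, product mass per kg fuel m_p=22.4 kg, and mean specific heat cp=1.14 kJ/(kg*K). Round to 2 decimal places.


T_ad = T_in + Hc / (m_p * cp)
Denominator = 22.4 * 1.14 = 25.5360
Temperature rise = 46574 / 25.5360 = 1823.86 K
T_ad = 178 + 1823.86 = 2001.86 deg C


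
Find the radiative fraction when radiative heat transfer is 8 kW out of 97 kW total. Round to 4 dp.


f_rad = Q_rad / Q_total
f_rad = 8 / 97 = 0.0825


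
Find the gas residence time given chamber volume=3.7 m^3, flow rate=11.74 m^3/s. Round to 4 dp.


tau = V / Q_flow
tau = 3.7 / 11.74 = 0.3152 s


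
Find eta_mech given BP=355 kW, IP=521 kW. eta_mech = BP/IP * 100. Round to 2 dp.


eta_mech = (BP / IP) * 100
Ratio = 355 / 521 = 0.6814
eta_mech = 0.6814 * 100 = 68.14%


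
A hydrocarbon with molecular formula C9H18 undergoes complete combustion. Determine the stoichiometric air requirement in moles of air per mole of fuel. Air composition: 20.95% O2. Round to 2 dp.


Balanced combustion: C9H18 + 13.5 O2 -> 9 CO2 + 9 H2O
O2 needed = C + H/4 = 9 + 18/4 = 13.50 moles
Air moles = O2 / 0.2095 = 13.50 / 0.2095 = 64.44 moles air


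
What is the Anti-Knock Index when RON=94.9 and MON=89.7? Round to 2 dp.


AKI = (RON + MON) / 2
AKI = (94.9 + 89.7) / 2
AKI = 184.6 / 2 = 92.30


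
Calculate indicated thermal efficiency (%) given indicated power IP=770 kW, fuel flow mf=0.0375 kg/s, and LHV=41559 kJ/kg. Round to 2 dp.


eta_ith = (IP / (mf * LHV)) * 100
Denominator = 0.0375 * 41559 = 1558.4625 kW
eta_ith = (770 / 1558.4625) * 100 = 49.41%


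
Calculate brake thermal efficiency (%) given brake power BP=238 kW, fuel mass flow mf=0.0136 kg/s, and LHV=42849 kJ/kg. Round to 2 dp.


eta_BTE = (BP / (mf * LHV)) * 100
Denominator = 0.0136 * 42849 = 582.7464 kW
eta_BTE = (238 / 582.7464) * 100 = 40.84%


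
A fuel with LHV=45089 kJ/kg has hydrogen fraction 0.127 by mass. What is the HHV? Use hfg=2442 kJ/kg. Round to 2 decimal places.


HHV = LHV + hfg * 9 * H
Water addition = 2442 * 9 * 0.127 = 2791.206 kJ/kg
HHV = 45089 + 2791.206 = 47880.21 kJ/kg


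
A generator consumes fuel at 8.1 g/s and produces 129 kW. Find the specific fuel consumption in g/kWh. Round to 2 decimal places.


SFC = (mf / BP) * 3600
Rate = 8.1 / 129 = 0.062791 g/(s*kW)
SFC = 0.062791 * 3600 = 226.05 g/kWh


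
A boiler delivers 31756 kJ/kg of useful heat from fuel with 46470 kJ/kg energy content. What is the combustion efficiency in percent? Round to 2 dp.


Efficiency = (Q_useful / Q_fuel) * 100
Efficiency = (31756 / 46470) * 100
Efficiency = 0.6834 * 100 = 68.34%


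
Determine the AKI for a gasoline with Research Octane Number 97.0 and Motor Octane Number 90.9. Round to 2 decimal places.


AKI = (RON + MON) / 2
AKI = (97.0 + 90.9) / 2
AKI = 187.9 / 2 = 93.95


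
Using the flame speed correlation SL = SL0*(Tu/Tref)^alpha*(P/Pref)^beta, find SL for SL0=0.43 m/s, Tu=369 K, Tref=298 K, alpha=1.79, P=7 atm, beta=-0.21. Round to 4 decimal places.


SL = SL0 * (Tu/Tref)^alpha * (P/Pref)^beta
T ratio = 369/298 = 1.23825503
(T ratio)^alpha = 1.23825503^1.79 = 1.465987
(P/Pref)^beta = 7^(-0.21) = 0.664553
SL = 0.43 * 1.465987 * 0.664553 = 0.4189 m/s


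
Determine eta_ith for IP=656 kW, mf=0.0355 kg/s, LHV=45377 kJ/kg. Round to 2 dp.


eta_ith = (IP / (mf * LHV)) * 100
Denominator = 0.0355 * 45377 = 1610.8835 kW
eta_ith = (656 / 1610.8835) * 100 = 40.72%


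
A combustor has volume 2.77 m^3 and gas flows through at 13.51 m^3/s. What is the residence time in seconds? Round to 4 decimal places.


tau = V / Q_flow
tau = 2.77 / 13.51 = 0.2050 s


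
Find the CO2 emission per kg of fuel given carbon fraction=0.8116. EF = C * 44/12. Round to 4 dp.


EF = C_frac * (M_CO2 / M_C)
EF = 0.8116 * (44/12)
EF = 0.8116 * 3.666667 = 2.9759 kg_CO2/kg_fuel


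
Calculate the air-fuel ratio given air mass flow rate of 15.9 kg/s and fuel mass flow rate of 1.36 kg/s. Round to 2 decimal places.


AFR = m_air / m_fuel
AFR = 15.9 / 1.36 = 11.69


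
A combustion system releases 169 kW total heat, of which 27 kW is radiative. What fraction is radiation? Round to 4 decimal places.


f_rad = Q_rad / Q_total
f_rad = 27 / 169 = 0.1598


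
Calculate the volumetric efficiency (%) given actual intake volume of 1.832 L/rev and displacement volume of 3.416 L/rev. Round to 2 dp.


eta_v = (V_actual / V_disp) * 100
Ratio = 1.832 / 3.416 = 0.5363
eta_v = 0.5363 * 100 = 53.63%


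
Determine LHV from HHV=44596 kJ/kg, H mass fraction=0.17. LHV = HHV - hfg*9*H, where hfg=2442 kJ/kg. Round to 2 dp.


LHV = HHV - hfg * 9 * H
Water correction = 2442 * 9 * 0.17 = 3736.260 kJ/kg
LHV = 44596 - 3736.260 = 40859.74 kJ/kg


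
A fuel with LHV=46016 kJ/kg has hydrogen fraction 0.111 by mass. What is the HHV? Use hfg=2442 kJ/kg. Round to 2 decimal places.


HHV = LHV + hfg * 9 * H
Water addition = 2442 * 9 * 0.111 = 2439.558 kJ/kg
HHV = 46016 + 2439.558 = 48455.56 kJ/kg


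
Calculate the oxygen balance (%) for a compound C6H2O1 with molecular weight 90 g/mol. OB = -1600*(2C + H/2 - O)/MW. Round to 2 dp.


OB = -1600 * (2C + H/2 - O) / MW
Inner = 2*6 + 2/2 - 1 = 12.00
OB = -1600 * 12.00 / 90 = -213.33%


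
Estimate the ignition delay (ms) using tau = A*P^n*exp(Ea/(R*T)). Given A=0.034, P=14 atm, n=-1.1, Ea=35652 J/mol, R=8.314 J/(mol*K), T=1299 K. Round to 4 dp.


tau = A * P^n * exp(Ea/(R*T))
P^n = 14^(-1.1) = 0.05486042
Ea/(R*T) = 35652/(8.314*1299) = 3.301146
exp(Ea/(R*T)) = 27.143727
tau = 0.034 * 0.05486042 * 27.143727 = 0.0506 ms


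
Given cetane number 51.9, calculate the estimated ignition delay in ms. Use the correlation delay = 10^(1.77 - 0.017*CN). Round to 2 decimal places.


delay = 10^(1.77 - 0.017*CN)
Exponent = 1.77 - 0.017*51.9 = 0.8877
delay = 10^0.8877 = 7.72 ms
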